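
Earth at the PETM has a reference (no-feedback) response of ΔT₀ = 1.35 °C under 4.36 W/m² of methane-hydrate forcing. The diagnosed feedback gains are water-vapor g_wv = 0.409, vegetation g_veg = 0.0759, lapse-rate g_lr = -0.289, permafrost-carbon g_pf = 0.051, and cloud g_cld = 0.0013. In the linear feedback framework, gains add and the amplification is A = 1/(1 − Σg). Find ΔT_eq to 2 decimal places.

Total gain g = 0.409 + 0.0759 − 0.289 + 0.051 + 0.0013 = 0.2482.
Amplification A = 1/(1 − 0.2482) = 1.33.
ΔT = 1.35 × 1.33 = 1.80 °C.

1.80 °C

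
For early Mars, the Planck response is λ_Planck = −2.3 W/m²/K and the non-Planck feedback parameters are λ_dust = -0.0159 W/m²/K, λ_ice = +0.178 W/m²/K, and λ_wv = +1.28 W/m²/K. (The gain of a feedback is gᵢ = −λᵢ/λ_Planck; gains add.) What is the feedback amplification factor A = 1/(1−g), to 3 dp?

Convert to gains: g_dust = -0.0159/2.3 = -0.006913; g_ice = 0.178/2.3 = 0.07739; g_wv = 1.28/2.3 = 0.5565.
Total gain g = 0.626977.
A = 1/(1 − 0.626977) = 2.681.

2.681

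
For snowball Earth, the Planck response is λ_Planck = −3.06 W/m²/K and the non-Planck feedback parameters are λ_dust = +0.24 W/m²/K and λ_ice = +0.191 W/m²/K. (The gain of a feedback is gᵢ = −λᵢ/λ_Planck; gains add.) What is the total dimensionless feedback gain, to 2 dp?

Convert to gains: g_dust = 0.24/3.06 = 0.07843; g_ice = 0.191/3.06 = 0.06242.
Total gain g = 0.14085.

0.14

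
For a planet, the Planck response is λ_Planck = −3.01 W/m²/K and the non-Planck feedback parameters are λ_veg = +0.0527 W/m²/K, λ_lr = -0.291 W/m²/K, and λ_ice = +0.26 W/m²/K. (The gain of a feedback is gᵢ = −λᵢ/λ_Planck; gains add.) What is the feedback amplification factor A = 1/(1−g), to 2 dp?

1.01

Convert to gains: g_veg = 0.0527/3.01 = 0.01751; g_lr = -0.291/3.01 = -0.09668; g_ice = 0.26/3.01 = 0.08638.
Total gain g = 0.00721.
A = 1/(1 − 0.00721) = 1.01.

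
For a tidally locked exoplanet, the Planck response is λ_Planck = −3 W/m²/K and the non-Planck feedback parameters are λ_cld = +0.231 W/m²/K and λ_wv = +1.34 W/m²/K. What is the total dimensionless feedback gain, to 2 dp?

Convert to gains: g_cld = 0.231/3 = 0.077; g_wv = 1.34/3 = 0.4467.
Total gain g = 0.5237.

0.52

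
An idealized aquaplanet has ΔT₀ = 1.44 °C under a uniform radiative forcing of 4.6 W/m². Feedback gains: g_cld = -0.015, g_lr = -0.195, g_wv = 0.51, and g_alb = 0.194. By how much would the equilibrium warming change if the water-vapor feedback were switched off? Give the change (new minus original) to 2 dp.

Original: g = 0.494, ΔT = 1.44/(1−0.494) = 2.8458 °C.
Without water-vapor: g' = -0.016, ΔT' = 1.44/(1+0.016) = 1.4173 °C.
Change = 1.4173 − 2.8458 = -1.43 °C.

-1.43 °C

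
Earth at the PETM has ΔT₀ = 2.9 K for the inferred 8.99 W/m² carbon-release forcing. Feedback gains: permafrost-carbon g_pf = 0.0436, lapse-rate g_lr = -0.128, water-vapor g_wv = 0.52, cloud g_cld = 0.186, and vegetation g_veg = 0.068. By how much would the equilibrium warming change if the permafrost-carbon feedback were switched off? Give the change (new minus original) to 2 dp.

-1.15 K

Original: g = 0.6896, ΔT = 2.9/(1−0.6896) = 9.3428 K.
Without permafrost-carbon: g' = 0.646, ΔT' = 2.9/(1−0.646) = 8.1921 K.
Change = 8.1921 − 9.3428 = -1.15 K.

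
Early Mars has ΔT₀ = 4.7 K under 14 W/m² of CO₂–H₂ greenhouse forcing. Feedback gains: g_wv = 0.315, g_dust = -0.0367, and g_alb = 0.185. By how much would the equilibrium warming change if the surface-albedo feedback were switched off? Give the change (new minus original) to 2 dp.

Original: g = 0.4633, ΔT = 4.7/(1−0.4633) = 8.7572 K.
Without surface-albedo: g' = 0.2783, ΔT' = 4.7/(1−0.2783) = 6.5124 K.
Change = 6.5124 − 8.7572 = -2.24 K.

-2.24 K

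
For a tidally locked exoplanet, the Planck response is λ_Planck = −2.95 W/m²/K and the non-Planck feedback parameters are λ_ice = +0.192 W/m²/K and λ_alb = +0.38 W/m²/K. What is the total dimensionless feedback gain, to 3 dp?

Convert to gains: g_ice = 0.192/2.95 = 0.06508; g_alb = 0.38/2.95 = 0.1288.
Total gain g = 0.19388.

0.194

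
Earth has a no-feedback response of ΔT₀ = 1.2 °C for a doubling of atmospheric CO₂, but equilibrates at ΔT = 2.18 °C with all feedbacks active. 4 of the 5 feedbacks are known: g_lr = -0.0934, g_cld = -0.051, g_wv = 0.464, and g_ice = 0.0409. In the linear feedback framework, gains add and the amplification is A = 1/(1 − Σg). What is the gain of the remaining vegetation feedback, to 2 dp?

Amplification A = ΔT/ΔT₀ = 2.18/1.2 = 1.817.
Total gain g = 1 − 1/A = 1 − 1/1.817 = 0.4496.
Known gains sum to -0.0934 − 0.051 + 0.464 + 0.0409 = 0.3605.
g_veg = 0.4496 − 0.3605 = 0.09.

0.09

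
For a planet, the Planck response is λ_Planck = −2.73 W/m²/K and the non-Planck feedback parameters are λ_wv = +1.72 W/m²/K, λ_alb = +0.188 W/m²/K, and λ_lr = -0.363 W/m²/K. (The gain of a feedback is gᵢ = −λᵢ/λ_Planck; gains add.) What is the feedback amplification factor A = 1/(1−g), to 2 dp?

2.30

Convert to gains: g_wv = 1.72/2.73 = 0.63; g_alb = 0.188/2.73 = 0.06886; g_lr = -0.363/2.73 = -0.133.
Total gain g = 0.56586.
A = 1/(1 − 0.56586) = 2.30.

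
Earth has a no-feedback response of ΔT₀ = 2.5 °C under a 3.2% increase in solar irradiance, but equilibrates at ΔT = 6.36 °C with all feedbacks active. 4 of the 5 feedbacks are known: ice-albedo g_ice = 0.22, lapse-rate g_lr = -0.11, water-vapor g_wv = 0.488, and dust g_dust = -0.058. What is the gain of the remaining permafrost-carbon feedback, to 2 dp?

Amplification A = ΔT/ΔT₀ = 6.36/2.5 = 2.544.
Total gain g = 1 − 1/A = 1 − 1/2.544 = 0.6069.
Known gains sum to 0.22 − 0.11 + 0.488 − 0.058 = 0.54.
g_pf = 0.6069 − 0.54 = 0.07.

0.07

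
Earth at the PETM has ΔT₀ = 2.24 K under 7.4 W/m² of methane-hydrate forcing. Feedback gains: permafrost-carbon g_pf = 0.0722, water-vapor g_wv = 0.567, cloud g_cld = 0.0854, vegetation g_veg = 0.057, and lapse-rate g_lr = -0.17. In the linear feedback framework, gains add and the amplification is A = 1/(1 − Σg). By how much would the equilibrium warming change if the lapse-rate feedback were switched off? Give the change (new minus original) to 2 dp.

4.49 K

Original: g = 0.6116, ΔT = 2.24/(1−0.6116) = 5.7673 K.
Without lapse-rate: g' = 0.7816, ΔT' = 2.24/(1−0.7816) = 10.2564 K.
Change = 10.2564 − 5.7673 = 4.49 K.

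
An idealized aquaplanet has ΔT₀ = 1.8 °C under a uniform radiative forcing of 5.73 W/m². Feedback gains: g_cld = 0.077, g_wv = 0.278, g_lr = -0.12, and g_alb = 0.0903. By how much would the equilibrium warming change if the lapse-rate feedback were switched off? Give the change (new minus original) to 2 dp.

0.58 °C

Original: g = 0.3253, ΔT = 1.8/(1−0.3253) = 2.6679 °C.
Without lapse-rate: g' = 0.4453, ΔT' = 1.8/(1−0.4453) = 3.2450 °C.
Change = 3.2450 − 2.6679 = 0.58 °C.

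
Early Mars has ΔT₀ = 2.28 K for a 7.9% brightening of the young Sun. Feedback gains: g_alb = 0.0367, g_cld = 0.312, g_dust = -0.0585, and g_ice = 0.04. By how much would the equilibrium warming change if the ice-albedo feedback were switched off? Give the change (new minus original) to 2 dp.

Original: g = 0.3302, ΔT = 2.28/(1−0.3302) = 3.4040 K.
Without ice-albedo: g' = 0.2902, ΔT' = 2.28/(1−0.2902) = 3.2122 K.
Change = 3.2122 − 3.4040 = -0.19 K.

-0.19 K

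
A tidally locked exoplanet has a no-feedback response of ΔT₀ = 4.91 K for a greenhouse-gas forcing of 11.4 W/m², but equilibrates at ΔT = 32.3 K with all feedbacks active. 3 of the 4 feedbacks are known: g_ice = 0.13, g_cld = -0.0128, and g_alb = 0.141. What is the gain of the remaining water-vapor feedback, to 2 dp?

0.59

Amplification A = ΔT/ΔT₀ = 32.3/4.91 = 6.578.
Total gain g = 1 − 1/A = 1 − 1/6.578 = 0.848.
Known gains sum to 0.13 − 0.0128 + 0.141 = 0.2582.
g_wv = 0.848 − 0.2582 = 0.59.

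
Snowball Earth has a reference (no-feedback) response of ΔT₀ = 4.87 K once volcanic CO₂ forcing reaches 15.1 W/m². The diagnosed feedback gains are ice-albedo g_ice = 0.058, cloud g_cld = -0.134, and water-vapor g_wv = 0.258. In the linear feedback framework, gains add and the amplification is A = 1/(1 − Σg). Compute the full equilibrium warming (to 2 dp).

Total gain g = 0.058 − 0.134 + 0.258 = 0.182.
Amplification A = 1/(1 − 0.182) = 1.222.
ΔT = 4.87 × 1.222 = 5.95 K.

5.95 K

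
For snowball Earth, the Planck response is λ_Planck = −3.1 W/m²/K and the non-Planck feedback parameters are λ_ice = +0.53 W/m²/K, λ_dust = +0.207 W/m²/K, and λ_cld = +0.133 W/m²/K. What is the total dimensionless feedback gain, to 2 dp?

0.28

Convert to gains: g_ice = 0.53/3.1 = 0.171; g_dust = 0.207/3.1 = 0.06677; g_cld = 0.133/3.1 = 0.0429.
Total gain g = 0.28067.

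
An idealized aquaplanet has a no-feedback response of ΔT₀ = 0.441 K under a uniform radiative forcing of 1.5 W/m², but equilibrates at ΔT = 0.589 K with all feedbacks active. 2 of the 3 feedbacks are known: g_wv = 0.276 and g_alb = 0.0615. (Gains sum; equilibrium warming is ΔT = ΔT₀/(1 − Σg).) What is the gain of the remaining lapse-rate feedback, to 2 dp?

Amplification A = ΔT/ΔT₀ = 0.589/0.441 = 1.336.
Total gain g = 1 − 1/A = 1 − 1/1.336 = 0.2515.
Known gains sum to 0.276 + 0.0615 = 0.3375.
g_lr = 0.2515 − 0.3375 = -0.09.

-0.09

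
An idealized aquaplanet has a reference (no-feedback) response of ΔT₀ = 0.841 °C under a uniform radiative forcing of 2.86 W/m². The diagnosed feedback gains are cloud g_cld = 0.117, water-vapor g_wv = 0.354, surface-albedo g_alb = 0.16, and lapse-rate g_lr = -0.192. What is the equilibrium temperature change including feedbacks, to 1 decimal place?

1.5 °C

Total gain g = 0.117 + 0.354 + 0.16 − 0.192 = 0.439.
Amplification A = 1/(1 − 0.439) = 1.783.
ΔT = 0.841 × 1.783 = 1.5 °C.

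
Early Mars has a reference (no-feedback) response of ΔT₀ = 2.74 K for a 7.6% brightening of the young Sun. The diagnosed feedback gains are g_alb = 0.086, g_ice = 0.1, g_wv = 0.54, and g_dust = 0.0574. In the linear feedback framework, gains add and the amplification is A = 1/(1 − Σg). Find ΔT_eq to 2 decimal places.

Total gain g = 0.086 + 0.1 + 0.54 + 0.0574 = 0.7834.
Amplification A = 1/(1 − 0.7834) = 4.617.
ΔT = 2.74 × 4.617 = 12.65 K.

12.65 K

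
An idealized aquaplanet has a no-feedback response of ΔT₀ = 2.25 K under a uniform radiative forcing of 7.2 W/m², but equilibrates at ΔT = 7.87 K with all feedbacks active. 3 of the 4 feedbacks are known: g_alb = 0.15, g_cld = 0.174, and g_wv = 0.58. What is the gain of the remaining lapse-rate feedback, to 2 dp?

-0.19

Amplification A = ΔT/ΔT₀ = 7.87/2.25 = 3.498.
Total gain g = 1 − 1/A = 1 − 1/3.498 = 0.7141.
Known gains sum to 0.15 + 0.174 + 0.58 = 0.904.
g_lr = 0.7141 − 0.904 = -0.19.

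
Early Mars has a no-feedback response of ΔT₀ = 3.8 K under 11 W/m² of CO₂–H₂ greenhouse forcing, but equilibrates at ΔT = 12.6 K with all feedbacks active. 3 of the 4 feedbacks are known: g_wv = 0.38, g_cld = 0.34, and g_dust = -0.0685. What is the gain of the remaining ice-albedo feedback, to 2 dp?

0.05

Amplification A = ΔT/ΔT₀ = 12.6/3.8 = 3.316.
Total gain g = 1 − 1/A = 1 − 1/3.316 = 0.6984.
Known gains sum to 0.38 + 0.34 − 0.0685 = 0.6515.
g_ice = 0.6984 − 0.6515 = 0.05.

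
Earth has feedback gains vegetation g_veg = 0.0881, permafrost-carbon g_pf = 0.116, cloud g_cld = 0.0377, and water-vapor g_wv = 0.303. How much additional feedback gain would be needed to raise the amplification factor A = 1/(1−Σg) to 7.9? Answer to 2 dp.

Current total gain = 0.5448.
Target gain for A = 7.9: g* = 1 − 1/7.9 = 0.8734.
Additional gain needed = 0.8734 − 0.5448 = 0.33.

0.33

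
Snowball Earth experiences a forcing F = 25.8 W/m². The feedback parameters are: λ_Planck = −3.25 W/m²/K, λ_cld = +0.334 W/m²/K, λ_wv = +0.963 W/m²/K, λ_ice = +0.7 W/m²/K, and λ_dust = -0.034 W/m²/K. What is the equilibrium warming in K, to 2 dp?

Net feedback parameter λ = (−3.25) + (+0.334) + (+0.963) + (+0.7) + (-0.034) = -1.287 W/m²/K.
ΔT = −F/λ = −25.8/(-1.287) = 20.05 K.

20.05 K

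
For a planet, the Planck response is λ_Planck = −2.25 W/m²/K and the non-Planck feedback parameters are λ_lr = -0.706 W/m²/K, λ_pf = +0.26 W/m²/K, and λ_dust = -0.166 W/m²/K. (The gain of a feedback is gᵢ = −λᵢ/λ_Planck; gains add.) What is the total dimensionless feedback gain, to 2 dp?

-0.27

Convert to gains: g_lr = -0.706/2.25 = -0.3138; g_pf = 0.26/2.25 = 0.1156; g_dust = -0.166/2.25 = -0.07378.
Total gain g = -0.27198.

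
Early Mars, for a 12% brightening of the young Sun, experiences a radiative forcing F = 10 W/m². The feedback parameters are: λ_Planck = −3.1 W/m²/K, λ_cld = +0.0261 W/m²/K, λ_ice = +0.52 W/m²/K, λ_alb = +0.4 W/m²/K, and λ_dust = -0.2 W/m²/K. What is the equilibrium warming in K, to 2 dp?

4.25 K

Net feedback parameter λ = (−3.1) + (+0.0261) + (+0.52) + (+0.4) + (-0.2) = -2.3539 W/m²/K.
ΔT = −F/λ = −10/(-2.3539) = 4.25 K.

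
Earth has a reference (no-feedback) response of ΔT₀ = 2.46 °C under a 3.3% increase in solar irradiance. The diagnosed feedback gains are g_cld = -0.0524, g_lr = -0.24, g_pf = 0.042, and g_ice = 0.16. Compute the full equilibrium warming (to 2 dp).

2.26 °C

Total gain g = -0.0524 − 0.24 + 0.042 + 0.16 = -0.0904.
Amplification A = 1/(1 + 0.0904) = 0.9171.
ΔT = 2.46 × 0.9171 = 2.26 °C.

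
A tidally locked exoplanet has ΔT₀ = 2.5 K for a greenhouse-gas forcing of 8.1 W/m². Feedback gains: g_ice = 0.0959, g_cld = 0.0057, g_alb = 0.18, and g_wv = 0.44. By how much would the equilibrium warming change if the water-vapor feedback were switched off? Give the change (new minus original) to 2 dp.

-5.50 K

Original: g = 0.7216, ΔT = 2.5/(1−0.7216) = 8.9799 K.
Without water-vapor: g' = 0.2816, ΔT' = 2.5/(1−0.2816) = 3.4800 K.
Change = 3.4800 − 8.9799 = -5.50 K.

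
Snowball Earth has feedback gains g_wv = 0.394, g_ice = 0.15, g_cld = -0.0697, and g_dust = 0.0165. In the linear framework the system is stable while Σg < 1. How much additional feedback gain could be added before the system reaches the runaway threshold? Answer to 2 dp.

Current total gain = 0.394 + 0.15 − 0.0697 + 0.0165 = 0.4908.
Margin to runaway = 1 − 0.4908 = 0.51.

0.51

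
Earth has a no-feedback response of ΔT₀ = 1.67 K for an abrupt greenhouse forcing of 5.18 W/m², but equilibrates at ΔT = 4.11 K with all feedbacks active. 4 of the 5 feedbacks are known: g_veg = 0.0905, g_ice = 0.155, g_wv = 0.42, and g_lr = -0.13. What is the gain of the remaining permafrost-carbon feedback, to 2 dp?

Amplification A = ΔT/ΔT₀ = 4.11/1.67 = 2.461.
Total gain g = 1 − 1/A = 1 − 1/2.461 = 0.5937.
Known gains sum to 0.0905 + 0.155 + 0.42 − 0.13 = 0.5355.
g_pf = 0.5937 − 0.5355 = 0.06.

0.06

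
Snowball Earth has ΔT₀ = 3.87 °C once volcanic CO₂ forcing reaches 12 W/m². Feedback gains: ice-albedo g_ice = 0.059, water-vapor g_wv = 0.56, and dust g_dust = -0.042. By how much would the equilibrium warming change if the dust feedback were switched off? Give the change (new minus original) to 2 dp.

Original: g = 0.577, ΔT = 3.87/(1−0.577) = 9.1489 °C.
Without dust: g' = 0.619, ΔT' = 3.87/(1−0.619) = 10.1575 °C.
Change = 10.1575 − 9.1489 = 1.01 °C.

1.01 °C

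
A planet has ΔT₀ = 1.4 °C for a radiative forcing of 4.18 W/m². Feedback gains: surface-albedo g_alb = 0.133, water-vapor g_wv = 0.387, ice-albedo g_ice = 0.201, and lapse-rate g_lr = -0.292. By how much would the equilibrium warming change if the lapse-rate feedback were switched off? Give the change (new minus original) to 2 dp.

2.57 °C

Original: g = 0.429, ΔT = 1.4/(1−0.429) = 2.4518 °C.
Without lapse-rate: g' = 0.721, ΔT' = 1.4/(1−0.721) = 5.0179 °C.
Change = 5.0179 − 2.4518 = 2.57 °C.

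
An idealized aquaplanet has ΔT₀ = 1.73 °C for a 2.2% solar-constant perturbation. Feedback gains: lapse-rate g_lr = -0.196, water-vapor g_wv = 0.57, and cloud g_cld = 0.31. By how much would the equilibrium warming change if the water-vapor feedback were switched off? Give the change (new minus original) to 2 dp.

Original: g = 0.684, ΔT = 1.73/(1−0.684) = 5.4747 °C.
Without water-vapor: g' = 0.114, ΔT' = 1.73/(1−0.114) = 1.9526 °C.
Change = 1.9526 − 5.4747 = -3.52 °C.

-3.52 °C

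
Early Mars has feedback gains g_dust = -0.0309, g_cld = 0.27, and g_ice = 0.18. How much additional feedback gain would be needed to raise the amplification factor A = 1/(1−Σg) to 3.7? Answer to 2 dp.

Current total gain = 0.4191.
Target gain for A = 3.7: g* = 1 − 1/3.7 = 0.7297.
Additional gain needed = 0.7297 − 0.4191 = 0.31.

0.31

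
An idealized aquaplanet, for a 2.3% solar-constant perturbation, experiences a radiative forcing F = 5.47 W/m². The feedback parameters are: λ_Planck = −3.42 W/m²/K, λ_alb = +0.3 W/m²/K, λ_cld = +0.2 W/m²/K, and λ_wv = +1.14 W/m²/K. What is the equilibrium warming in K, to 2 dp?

Net feedback parameter λ = (−3.42) + (+0.3) + (+0.2) + (+1.14) = -1.78 W/m²/K.
ΔT = −F/λ = −5.47/(-1.78) = 3.07 K.

3.07 K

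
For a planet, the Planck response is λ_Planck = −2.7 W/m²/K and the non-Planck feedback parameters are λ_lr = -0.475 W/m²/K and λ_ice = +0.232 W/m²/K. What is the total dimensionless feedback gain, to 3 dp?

Convert to gains: g_lr = -0.475/2.7 = -0.1759; g_ice = 0.232/2.7 = 0.08593.
Total gain g = -0.08997.

-0.090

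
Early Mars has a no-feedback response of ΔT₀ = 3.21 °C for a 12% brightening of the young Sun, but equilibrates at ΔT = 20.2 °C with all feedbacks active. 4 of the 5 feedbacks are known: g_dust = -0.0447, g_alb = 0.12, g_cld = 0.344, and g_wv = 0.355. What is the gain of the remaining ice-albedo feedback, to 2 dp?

Amplification A = ΔT/ΔT₀ = 20.2/3.21 = 6.293.
Total gain g = 1 − 1/A = 1 − 1/6.293 = 0.8411.
Known gains sum to -0.0447 + 0.12 + 0.344 + 0.355 = 0.7743.
g_ice = 0.8411 − 0.7743 = 0.07.

0.07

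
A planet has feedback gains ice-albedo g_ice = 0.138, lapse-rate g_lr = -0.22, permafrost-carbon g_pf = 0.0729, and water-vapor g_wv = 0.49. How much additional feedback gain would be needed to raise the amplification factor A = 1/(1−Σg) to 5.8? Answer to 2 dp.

0.35

Current total gain = 0.4809.
Target gain for A = 5.8: g* = 1 − 1/5.8 = 0.8276.
Additional gain needed = 0.8276 − 0.4809 = 0.35.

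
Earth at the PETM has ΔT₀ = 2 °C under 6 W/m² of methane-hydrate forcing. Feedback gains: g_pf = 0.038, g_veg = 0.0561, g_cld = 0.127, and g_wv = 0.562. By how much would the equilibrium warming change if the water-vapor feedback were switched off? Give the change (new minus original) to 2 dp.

Original: g = 0.7831, ΔT = 2/(1−0.7831) = 9.2208 °C.
Without water-vapor: g' = 0.2211, ΔT' = 2/(1−0.2211) = 2.5677 °C.
Change = 2.5677 − 9.2208 = -6.65 °C.

-6.65 °C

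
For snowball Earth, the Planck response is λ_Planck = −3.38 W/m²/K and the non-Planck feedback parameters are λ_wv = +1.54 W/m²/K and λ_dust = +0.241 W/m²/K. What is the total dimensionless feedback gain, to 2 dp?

Convert to gains: g_wv = 1.54/3.38 = 0.4556; g_dust = 0.241/3.38 = 0.0713.
Total gain g = 0.5269.

0.53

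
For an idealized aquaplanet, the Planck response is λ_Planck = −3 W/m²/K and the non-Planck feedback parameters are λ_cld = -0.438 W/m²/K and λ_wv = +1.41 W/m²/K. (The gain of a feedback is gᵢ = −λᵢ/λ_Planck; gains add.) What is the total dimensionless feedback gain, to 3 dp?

0.324

Convert to gains: g_cld = -0.438/3 = -0.146; g_wv = 1.41/3 = 0.47.
Total gain g = 0.324.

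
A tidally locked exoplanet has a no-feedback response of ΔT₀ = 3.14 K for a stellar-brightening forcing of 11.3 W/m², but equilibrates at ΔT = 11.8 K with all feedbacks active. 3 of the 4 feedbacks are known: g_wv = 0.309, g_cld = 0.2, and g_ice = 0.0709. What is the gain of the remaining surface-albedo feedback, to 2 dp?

0.15

Amplification A = ΔT/ΔT₀ = 11.8/3.14 = 3.758.
Total gain g = 1 − 1/A = 1 − 1/3.758 = 0.7339.
Known gains sum to 0.309 + 0.2 + 0.0709 = 0.5799.
g_alb = 0.7339 − 0.5799 = 0.15.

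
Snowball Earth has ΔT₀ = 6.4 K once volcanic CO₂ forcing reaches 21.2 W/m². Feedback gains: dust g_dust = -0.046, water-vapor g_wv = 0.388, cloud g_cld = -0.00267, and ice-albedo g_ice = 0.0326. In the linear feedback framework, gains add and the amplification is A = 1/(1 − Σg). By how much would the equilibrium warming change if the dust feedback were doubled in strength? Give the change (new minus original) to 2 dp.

Original: g = 0.37193, ΔT = 6.4/(1−0.37193) = 10.1899 K.
With doubled dust: g' = 0.32593, ΔT' = 6.4/(1−0.32593) = 9.4946 K.
Change = 9.4946 − 10.1899 = -0.70 K.

-0.70 K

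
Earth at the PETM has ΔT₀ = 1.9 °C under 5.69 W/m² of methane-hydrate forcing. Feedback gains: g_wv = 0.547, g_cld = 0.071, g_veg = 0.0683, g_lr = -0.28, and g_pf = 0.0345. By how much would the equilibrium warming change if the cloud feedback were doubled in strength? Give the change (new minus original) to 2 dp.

Original: g = 0.4408, ΔT = 1.9/(1−0.4408) = 3.3977 °C.
With doubled cloud: g' = 0.5118, ΔT' = 1.9/(1−0.5118) = 3.8918 °C.
Change = 3.8918 − 3.3977 = 0.49 °C.

0.49 °C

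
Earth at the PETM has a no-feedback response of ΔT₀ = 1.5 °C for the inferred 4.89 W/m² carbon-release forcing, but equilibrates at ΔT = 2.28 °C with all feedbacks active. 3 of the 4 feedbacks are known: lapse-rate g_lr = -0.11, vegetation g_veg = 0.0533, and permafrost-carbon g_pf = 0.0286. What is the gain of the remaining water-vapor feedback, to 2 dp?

Amplification A = ΔT/ΔT₀ = 2.28/1.5 = 1.52.
Total gain g = 1 − 1/A = 1 − 1/1.52 = 0.3421.
Known gains sum to -0.11 + 0.0533 + 0.0286 = -0.0281.
g_wv = 0.3421 + 0.0281 = 0.37.

0.37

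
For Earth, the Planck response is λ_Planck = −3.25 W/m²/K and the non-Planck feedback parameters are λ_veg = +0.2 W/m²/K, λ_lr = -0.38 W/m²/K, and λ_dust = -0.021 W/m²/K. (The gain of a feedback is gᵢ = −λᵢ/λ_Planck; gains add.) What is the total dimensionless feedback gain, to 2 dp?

Convert to gains: g_veg = 0.2/3.25 = 0.06154; g_lr = -0.38/3.25 = -0.1169; g_dust = -0.021/3.25 = -0.006462.
Total gain g = -0.061822.

-0.06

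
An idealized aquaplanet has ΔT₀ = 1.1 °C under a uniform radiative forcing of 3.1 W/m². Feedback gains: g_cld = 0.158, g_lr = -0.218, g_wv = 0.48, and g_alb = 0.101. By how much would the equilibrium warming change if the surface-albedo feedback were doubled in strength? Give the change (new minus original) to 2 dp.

0.61 °C

Original: g = 0.521, ΔT = 1.1/(1−0.521) = 2.2965 °C.
With doubled surface-albedo: g' = 0.622, ΔT' = 1.1/(1−0.622) = 2.9101 °C.
Change = 2.9101 − 2.2965 = 0.61 °C.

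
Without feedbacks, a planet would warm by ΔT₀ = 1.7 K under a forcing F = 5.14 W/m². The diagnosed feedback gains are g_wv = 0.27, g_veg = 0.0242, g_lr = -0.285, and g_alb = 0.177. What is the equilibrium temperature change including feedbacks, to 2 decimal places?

Total gain g = 0.27 + 0.0242 − 0.285 + 0.177 = 0.1862.
Amplification A = 1/(1 − 0.1862) = 1.229.
ΔT = 1.7 × 1.229 = 2.09 K.

2.09 K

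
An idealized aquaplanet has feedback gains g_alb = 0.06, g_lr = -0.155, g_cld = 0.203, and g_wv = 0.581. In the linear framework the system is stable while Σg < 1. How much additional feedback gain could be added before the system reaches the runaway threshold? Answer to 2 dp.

Current total gain = 0.06 − 0.155 + 0.203 + 0.581 = 0.689.
Margin to runaway = 1 − 0.689 = 0.31.

0.31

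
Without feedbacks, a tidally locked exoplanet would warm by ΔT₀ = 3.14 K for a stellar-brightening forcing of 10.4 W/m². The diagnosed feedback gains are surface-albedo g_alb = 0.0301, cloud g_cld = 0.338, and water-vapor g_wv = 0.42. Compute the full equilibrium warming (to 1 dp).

14.8 K

Total gain g = 0.0301 + 0.338 + 0.42 = 0.7881.
Amplification A = 1/(1 − 0.7881) = 4.719.
ΔT = 3.14 × 4.719 = 14.8 K.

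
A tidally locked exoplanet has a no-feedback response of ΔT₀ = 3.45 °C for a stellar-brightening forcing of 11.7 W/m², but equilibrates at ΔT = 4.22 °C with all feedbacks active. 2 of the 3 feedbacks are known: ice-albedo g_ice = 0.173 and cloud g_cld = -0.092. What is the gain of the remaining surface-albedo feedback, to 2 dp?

Amplification A = ΔT/ΔT₀ = 4.22/3.45 = 1.223.
Total gain g = 1 − 1/A = 1 − 1/1.223 = 0.1823.
Known gains sum to 0.173 − 0.092 = 0.081.
g_alb = 0.1823 − 0.081 = 0.10.

0.10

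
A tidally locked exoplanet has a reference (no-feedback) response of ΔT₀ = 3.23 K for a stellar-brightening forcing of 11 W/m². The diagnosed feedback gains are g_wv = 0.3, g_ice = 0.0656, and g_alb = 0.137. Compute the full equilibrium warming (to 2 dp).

6.49 K

Total gain g = 0.3 + 0.0656 + 0.137 = 0.5026.
Amplification A = 1/(1 − 0.5026) = 2.01.
ΔT = 3.23 × 2.01 = 6.49 K.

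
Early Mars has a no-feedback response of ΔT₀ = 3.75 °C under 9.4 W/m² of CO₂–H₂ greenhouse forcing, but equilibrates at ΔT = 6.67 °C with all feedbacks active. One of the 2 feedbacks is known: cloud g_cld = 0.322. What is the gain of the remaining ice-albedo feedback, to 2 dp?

Amplification A = ΔT/ΔT₀ = 6.67/3.75 = 1.779.
Total gain g = 1 − 1/A = 1 − 1/1.779 = 0.4379.
The known gain is 0.322.
g_ice = 0.4379 − 0.322 = 0.12.

0.12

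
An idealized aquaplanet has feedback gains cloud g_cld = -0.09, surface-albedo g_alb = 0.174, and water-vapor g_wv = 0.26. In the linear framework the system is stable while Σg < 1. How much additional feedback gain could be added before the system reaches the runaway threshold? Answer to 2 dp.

0.66

Current total gain = -0.09 + 0.174 + 0.26 = 0.344.
Margin to runaway = 1 − 0.344 = 0.66.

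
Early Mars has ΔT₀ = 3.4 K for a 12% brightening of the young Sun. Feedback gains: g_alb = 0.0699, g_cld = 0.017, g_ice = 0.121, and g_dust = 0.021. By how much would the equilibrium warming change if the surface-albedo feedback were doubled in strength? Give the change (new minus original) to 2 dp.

Original: g = 0.2289, ΔT = 3.4/(1−0.2289) = 4.4093 K.
With doubled surface-albedo: g' = 0.2988, ΔT' = 3.4/(1−0.2988) = 4.8488 K.
Change = 4.8488 − 4.4093 = 0.44 K.

0.44 K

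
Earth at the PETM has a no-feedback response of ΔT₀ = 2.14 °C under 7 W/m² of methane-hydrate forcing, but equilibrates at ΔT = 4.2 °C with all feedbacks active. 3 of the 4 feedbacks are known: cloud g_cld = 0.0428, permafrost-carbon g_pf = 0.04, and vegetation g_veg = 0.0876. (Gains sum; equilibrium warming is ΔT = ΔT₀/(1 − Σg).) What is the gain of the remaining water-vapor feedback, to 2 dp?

Amplification A = ΔT/ΔT₀ = 4.2/2.14 = 1.963.
Total gain g = 1 − 1/A = 1 − 1/1.963 = 0.4906.
Known gains sum to 0.0428 + 0.04 + 0.0876 = 0.1704.
g_wv = 0.4906 − 0.1704 = 0.32.

0.32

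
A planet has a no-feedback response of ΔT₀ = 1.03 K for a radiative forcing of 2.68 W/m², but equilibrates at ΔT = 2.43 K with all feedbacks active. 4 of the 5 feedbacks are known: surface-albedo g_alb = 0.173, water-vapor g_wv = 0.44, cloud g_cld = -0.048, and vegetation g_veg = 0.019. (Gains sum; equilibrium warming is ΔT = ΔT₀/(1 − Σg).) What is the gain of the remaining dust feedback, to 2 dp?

Amplification A = ΔT/ΔT₀ = 2.43/1.03 = 2.359.
Total gain g = 1 − 1/A = 1 − 1/2.359 = 0.5761.
Known gains sum to 0.173 + 0.44 − 0.048 + 0.019 = 0.584.
g_dust = 0.5761 − 0.584 = -0.01.

-0.01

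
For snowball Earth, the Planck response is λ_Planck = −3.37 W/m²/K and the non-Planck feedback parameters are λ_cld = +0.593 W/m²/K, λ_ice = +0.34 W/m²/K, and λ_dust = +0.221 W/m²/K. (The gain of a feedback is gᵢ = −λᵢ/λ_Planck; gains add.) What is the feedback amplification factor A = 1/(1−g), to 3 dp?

1.521

Convert to gains: g_cld = 0.593/3.37 = 0.176; g_ice = 0.34/3.37 = 0.1009; g_dust = 0.221/3.37 = 0.06558.
Total gain g = 0.34248.
A = 1/(1 − 0.34248) = 1.521.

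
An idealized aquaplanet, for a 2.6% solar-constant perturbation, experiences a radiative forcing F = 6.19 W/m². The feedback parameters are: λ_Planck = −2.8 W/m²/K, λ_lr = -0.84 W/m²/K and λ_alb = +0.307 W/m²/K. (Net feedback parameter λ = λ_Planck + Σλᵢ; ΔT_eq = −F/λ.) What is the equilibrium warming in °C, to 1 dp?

Net feedback parameter λ = (−2.8) + (-0.84) + (+0.307) = -3.333 W/m²/K.
ΔT = −F/λ = −6.19/(-3.333) = 1.9 °C.

1.9 °C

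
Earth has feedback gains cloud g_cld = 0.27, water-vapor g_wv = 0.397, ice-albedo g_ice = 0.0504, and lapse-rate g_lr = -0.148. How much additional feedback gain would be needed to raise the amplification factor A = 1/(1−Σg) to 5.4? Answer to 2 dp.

Current total gain = 0.5694.
Target gain for A = 5.4: g* = 1 − 1/5.4 = 0.8148.
Additional gain needed = 0.8148 − 0.5694 = 0.25.

0.25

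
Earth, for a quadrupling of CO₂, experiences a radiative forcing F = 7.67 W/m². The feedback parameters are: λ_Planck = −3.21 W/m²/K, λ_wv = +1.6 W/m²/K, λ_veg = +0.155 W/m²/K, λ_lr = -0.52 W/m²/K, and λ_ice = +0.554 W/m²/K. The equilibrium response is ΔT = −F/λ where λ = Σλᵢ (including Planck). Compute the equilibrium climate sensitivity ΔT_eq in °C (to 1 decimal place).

Net feedback parameter λ = (−3.21) + (+1.6) + (+0.155) + (-0.52) + (+0.554) = -1.421 W/m²/K.
ΔT = −F/λ = −7.67/(-1.421) = 5.4 °C.

5.4 °C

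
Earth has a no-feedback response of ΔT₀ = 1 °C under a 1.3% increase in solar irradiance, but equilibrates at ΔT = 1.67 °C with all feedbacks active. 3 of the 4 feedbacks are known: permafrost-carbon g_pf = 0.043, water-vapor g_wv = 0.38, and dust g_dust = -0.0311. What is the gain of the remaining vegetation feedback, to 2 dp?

Amplification A = ΔT/ΔT₀ = 1.67/1 = 1.67.
Total gain g = 1 − 1/A = 1 − 1/1.67 = 0.4012.
Known gains sum to 0.043 + 0.38 − 0.0311 = 0.3919.
g_veg = 0.4012 − 0.3919 = 0.01.

0.01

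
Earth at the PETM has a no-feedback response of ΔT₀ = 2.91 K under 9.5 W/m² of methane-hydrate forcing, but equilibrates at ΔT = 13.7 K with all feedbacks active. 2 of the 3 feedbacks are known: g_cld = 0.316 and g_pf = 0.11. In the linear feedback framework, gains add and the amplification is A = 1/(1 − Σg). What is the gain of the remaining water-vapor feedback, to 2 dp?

0.36

Amplification A = ΔT/ΔT₀ = 13.7/2.91 = 4.708.
Total gain g = 1 − 1/A = 1 − 1/4.708 = 0.7876.
Known gains sum to 0.316 + 0.11 = 0.426.
g_wv = 0.7876 − 0.426 = 0.36.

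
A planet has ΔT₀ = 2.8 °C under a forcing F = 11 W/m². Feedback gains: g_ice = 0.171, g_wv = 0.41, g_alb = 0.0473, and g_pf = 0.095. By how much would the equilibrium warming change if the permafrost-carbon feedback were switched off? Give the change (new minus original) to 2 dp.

Original: g = 0.7233, ΔT = 2.8/(1−0.7233) = 10.1193 °C.
Without permafrost-carbon: g' = 0.6283, ΔT' = 2.8/(1−0.6283) = 7.5330 °C.
Change = 7.5330 − 10.1193 = -2.59 °C.

-2.59 °C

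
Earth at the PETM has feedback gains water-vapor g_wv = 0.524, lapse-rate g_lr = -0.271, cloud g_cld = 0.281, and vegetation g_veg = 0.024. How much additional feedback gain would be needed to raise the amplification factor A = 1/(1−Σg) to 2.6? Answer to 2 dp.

0.06

Current total gain = 0.558.
Target gain for A = 2.6: g* = 1 − 1/2.6 = 0.6154.
Additional gain needed = 0.6154 − 0.558 = 0.06.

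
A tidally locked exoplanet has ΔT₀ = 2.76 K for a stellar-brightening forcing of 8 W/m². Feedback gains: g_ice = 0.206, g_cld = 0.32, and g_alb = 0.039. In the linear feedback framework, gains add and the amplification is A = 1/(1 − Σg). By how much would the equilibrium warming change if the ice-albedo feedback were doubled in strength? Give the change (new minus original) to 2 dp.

Original: g = 0.565, ΔT = 2.76/(1−0.565) = 6.3448 K.
With doubled ice-albedo: g' = 0.771, ΔT' = 2.76/(1−0.771) = 12.0524 K.
Change = 12.0524 − 6.3448 = 5.71 K.

5.71 K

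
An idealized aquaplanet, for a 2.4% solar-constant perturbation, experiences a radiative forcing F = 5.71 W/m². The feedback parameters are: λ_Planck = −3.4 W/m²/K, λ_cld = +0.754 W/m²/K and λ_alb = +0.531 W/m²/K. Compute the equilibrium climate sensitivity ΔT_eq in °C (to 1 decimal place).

2.7 °C

Net feedback parameter λ = (−3.4) + (+0.754) + (+0.531) = -2.115 W/m²/K.
ΔT = −F/λ = −5.71/(-2.115) = 2.7 °C.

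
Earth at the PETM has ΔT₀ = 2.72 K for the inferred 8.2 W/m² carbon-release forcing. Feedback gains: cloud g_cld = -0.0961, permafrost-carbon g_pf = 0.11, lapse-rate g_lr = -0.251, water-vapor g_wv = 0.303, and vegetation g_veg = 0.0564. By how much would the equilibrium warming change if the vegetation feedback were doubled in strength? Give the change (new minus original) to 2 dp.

Original: g = 0.1223, ΔT = 2.72/(1−0.1223) = 3.0990 K.
With doubled vegetation: g' = 0.1787, ΔT' = 2.72/(1−0.1787) = 3.3118 K.
Change = 3.3118 − 3.0990 = 0.21 K.

0.21 K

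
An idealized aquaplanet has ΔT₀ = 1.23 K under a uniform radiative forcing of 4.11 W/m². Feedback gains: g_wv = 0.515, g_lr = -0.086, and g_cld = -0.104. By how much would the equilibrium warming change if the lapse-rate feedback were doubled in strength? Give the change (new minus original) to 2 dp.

Original: g = 0.325, ΔT = 1.23/(1−0.325) = 1.8222 K.
With doubled lapse-rate: g' = 0.239, ΔT' = 1.23/(1−0.239) = 1.6163 K.
Change = 1.6163 − 1.8222 = -0.21 K.

-0.21 K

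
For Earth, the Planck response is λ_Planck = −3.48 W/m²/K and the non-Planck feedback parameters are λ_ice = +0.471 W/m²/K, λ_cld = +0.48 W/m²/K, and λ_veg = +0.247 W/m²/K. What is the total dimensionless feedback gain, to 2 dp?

Convert to gains: g_ice = 0.471/3.48 = 0.1353; g_cld = 0.48/3.48 = 0.1379; g_veg = 0.247/3.48 = 0.07098.
Total gain g = 0.34418.

0.34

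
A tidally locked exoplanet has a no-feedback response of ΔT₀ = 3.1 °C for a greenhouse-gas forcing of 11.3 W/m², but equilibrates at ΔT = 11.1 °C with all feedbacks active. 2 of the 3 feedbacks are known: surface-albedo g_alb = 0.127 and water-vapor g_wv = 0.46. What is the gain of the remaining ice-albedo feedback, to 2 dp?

Amplification A = ΔT/ΔT₀ = 11.1/3.1 = 3.581.
Total gain g = 1 − 1/A = 1 − 1/3.581 = 0.7207.
Known gains sum to 0.127 + 0.46 = 0.587.
g_ice = 0.7207 − 0.587 = 0.13.

0.13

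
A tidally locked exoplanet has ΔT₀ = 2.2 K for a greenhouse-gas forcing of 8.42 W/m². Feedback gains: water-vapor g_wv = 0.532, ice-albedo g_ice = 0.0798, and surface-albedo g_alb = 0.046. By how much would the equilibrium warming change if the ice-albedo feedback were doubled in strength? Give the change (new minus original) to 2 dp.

1.96 K

Original: g = 0.6578, ΔT = 2.2/(1−0.6578) = 6.4290 K.
With doubled ice-albedo: g' = 0.7376, ΔT' = 2.2/(1−0.7376) = 8.3841 K.
Change = 8.3841 − 6.4290 = 1.96 K.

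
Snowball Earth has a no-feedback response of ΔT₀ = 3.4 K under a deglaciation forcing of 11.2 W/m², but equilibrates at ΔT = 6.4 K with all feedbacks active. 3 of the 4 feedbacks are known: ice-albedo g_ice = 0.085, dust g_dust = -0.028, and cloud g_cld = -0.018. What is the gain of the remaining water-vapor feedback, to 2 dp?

0.43

Amplification A = ΔT/ΔT₀ = 6.4/3.4 = 1.882.
Total gain g = 1 − 1/A = 1 − 1/1.882 = 0.4687.
Known gains sum to 0.085 − 0.028 − 0.018 = 0.039.
g_wv = 0.4687 − 0.039 = 0.43.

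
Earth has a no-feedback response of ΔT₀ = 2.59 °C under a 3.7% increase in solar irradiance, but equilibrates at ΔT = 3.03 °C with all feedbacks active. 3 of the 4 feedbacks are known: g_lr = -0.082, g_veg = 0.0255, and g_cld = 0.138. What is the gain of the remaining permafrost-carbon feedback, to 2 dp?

0.06

Amplification A = ΔT/ΔT₀ = 3.03/2.59 = 1.17.
Total gain g = 1 − 1/A = 1 − 1/1.17 = 0.1453.
Known gains sum to -0.082 + 0.0255 + 0.138 = 0.0815.
g_pf = 0.1453 − 0.0815 = 0.06.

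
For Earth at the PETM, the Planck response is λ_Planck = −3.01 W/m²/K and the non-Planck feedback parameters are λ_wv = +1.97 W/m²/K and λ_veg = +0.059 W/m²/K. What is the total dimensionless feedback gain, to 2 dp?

0.67

Convert to gains: g_wv = 1.97/3.01 = 0.6545; g_veg = 0.059/3.01 = 0.0196.
Total gain g = 0.6741.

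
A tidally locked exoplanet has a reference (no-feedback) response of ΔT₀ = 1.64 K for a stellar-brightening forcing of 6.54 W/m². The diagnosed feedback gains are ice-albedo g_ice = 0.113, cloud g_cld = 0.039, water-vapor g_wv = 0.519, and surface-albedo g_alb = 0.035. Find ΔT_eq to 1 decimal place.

Total gain g = 0.113 + 0.039 + 0.519 + 0.035 = 0.706.
Amplification A = 1/(1 − 0.706) = 3.401.
ΔT = 1.64 × 3.401 = 5.6 K.

5.6 K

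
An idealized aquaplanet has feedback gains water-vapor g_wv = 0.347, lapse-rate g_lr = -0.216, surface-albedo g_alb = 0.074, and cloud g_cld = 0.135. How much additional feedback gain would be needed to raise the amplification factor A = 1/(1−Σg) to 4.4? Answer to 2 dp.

0.43

Current total gain = 0.34.
Target gain for A = 4.4: g* = 1 − 1/4.4 = 0.7727.
Additional gain needed = 0.7727 − 0.34 = 0.43.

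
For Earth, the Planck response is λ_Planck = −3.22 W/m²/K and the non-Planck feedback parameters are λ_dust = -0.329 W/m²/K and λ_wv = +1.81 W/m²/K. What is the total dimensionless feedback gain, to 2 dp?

Convert to gains: g_dust = -0.329/3.22 = -0.1022; g_wv = 1.81/3.22 = 0.5621.
Total gain g = 0.4599.

0.46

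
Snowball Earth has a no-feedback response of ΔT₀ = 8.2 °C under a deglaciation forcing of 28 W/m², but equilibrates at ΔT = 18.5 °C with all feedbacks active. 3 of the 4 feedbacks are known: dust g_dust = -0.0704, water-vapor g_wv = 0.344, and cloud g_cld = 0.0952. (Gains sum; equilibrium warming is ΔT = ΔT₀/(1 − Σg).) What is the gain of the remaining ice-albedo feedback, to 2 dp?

0.19

Amplification A = ΔT/ΔT₀ = 18.5/8.2 = 2.256.
Total gain g = 1 − 1/A = 1 − 1/2.256 = 0.5567.
Known gains sum to -0.0704 + 0.344 + 0.0952 = 0.3688.
g_ice = 0.5567 − 0.3688 = 0.19.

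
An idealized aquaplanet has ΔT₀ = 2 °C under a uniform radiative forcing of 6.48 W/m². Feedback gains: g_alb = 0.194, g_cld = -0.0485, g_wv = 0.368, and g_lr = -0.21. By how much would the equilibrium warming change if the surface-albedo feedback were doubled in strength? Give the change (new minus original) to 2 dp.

1.11 °C

Original: g = 0.3035, ΔT = 2/(1−0.3035) = 2.8715 °C.
With doubled surface-albedo: g' = 0.4975, ΔT' = 2/(1−0.4975) = 3.9801 °C.
Change = 3.9801 − 2.8715 = 1.11 °C.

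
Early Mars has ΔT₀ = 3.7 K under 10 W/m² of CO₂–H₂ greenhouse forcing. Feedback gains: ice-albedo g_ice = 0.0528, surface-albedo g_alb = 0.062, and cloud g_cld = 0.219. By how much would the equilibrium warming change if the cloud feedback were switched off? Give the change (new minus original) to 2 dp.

Original: g = 0.3338, ΔT = 3.7/(1−0.3338) = 5.5539 K.
Without cloud: g' = 0.1148, ΔT' = 3.7/(1−0.1148) = 4.1798 K.
Change = 4.1798 − 5.5539 = -1.37 K.

-1.37 K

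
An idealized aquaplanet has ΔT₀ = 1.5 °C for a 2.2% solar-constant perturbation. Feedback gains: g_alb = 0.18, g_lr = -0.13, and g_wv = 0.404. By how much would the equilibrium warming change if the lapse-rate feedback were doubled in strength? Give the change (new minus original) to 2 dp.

-0.53 °C

Original: g = 0.454, ΔT = 1.5/(1−0.454) = 2.7473 °C.
With doubled lapse-rate: g' = 0.324, ΔT' = 1.5/(1−0.324) = 2.2189 °C.
Change = 2.2189 − 2.7473 = -0.53 °C.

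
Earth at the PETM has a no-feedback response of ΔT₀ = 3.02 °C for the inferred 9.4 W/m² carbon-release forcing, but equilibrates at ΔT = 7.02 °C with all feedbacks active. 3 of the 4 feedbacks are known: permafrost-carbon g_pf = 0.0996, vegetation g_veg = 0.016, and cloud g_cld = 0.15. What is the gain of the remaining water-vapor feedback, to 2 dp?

Amplification A = ΔT/ΔT₀ = 7.02/3.02 = 2.325.
Total gain g = 1 − 1/A = 1 − 1/2.325 = 0.5699.
Known gains sum to 0.0996 + 0.016 + 0.15 = 0.2656.
g_wv = 0.5699 − 0.2656 = 0.30.

0.30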